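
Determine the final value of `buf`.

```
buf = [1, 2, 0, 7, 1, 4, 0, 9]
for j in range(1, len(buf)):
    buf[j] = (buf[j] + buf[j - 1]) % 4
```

j=1: buf[1] = (2+1)%4 = 3 → [1, 3, 0, 7, 1, 4, 0, 9]
j=2: buf[2] = (0+3)%4 = 3 → [1, 3, 3, 7, 1, 4, 0, 9]
j=3: buf[3] = (7+3)%4 = 2 → [1, 3, 3, 2, 1, 4, 0, 9]
j=4: buf[4] = (1+2)%4 = 3 → [1, 3, 3, 2, 3, 4, 0, 9]
j=5: buf[5] = (4+3)%4 = 3 → [1, 3, 3, 2, 3, 3, 0, 9]
j=6: buf[6] = (0+3)%4 = 3 → [1, 3, 3, 2, 3, 3, 3, 9]
j=7: buf[7] = (9+3)%4 = 0 → [1, 3, 3, 2, 3, 3, 3, 0]

[1, 3, 3, 2, 3, 3, 3, 0]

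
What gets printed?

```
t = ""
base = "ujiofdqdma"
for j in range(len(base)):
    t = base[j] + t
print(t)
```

j=0: prepend 'u' → 'u'
j=1: prepend 'j' → 'ju'
j=2: prepend 'i' → 'iju'
j=3: prepend 'o' → 'oiju'
j=4: prepend 'f' → 'foiju'
j=5: prepend 'd' → 'dfoiju'
j=6: prepend 'q' → 'qdfoiju'
j=7: prepend 'd' → 'dqdfoiju'
j=8: prepend 'm' → 'mdqdfoiju'
j=9: prepend 'a' → 'amdqdfoiju'

amdqdfoiju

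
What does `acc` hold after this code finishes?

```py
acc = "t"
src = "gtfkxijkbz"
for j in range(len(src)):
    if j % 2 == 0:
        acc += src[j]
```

j=0: add 'g' → 'tg'
j=1: skip
j=2: add 'f' → 'tgf'
j=3: skip
j=4: add 'x' → 'tgfx'
j=5: skip
j=6: add 'j' → 'tgfxj'
j=7: skip
j=8: add 'b' → 'tgfxjb'
j=9: skip

'tgfxjb'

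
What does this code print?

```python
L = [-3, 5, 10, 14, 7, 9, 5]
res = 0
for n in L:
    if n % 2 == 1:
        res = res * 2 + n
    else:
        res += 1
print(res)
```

59

n=-3: odd, res = 0*2+(-3) = -3
n=5: odd, res = (-3)*2+5 = -1
n=10: not odd, res = (-1)+1 = 0
n=14: not odd, res = 0+1 = 1
n=7: odd, res = 1*2+7 = 9
n=9: odd, res = 9*2+9 = 27
n=5: odd, res = 27*2+5 = 59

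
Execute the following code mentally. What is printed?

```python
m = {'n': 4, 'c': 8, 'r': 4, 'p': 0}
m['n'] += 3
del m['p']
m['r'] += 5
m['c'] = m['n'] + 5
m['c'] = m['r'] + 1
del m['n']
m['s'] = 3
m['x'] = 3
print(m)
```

m['n'] = 4+3 = 7 → {'n': 7, 'c': 8, 'r': 4, 'p': 0}
del 'p' → {'n': 7, 'c': 8, 'r': 4}
m['r'] = 4+5 = 9 → {'n': 7, 'c': 8, 'r': 9}
m['c'] = m['n']+5 = 12 → {'n': 7, 'c': 12, 'r': 9}
m['c'] = m['r']+1 = 10 → {'n': 7, 'c': 10, 'r': 9}
del 'n' → {'c': 10, 'r': 9}
m['s'] = 3 → {'c': 10, 'r': 9, 's': 3}
m['x'] = 3 → {'c': 10, 'r': 9, 's': 3, 'x': 3}

{'c': 10, 'r': 9, 's': 3, 'x': 3}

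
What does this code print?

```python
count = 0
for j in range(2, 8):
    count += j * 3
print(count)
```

j=2: count = 0+2*3 = 6
j=3: count = 6+3*3 = 15
j=4: count = 15+4*3 = 27
j=5: count = 27+5*3 = 42
j=6: count = 42+6*3 = 60
j=7: count = 60+7*3 = 81

81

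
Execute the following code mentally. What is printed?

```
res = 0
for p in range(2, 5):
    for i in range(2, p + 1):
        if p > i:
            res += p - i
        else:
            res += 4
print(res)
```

16

p=2,i=2: not 2>2, res = 0+4 = 4
p=3,i=2: 3>2, res = 4+1 = 5
p=3,i=3: not 3>3, res = 5+4 = 9
p=4,i=2: 4>2, res = 9+2 = 11
p=4,i=3: 4>3, res = 11+1 = 12
p=4,i=4: not 4>4, res = 12+4 = 16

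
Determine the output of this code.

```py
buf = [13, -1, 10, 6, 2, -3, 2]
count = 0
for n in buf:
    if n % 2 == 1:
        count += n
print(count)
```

9

n=13: odd, count = 0+13 = 13
n=-1: odd, count = 13+(-1) = 12
n=10: not odd
n=6: not odd
n=2: not odd
n=-3: odd, count = 12+(-3) = 9
n=2: not odd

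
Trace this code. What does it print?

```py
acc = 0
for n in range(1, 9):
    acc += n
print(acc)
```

n=1: acc = 0+1 = 1
n=2: acc = 1+2 = 3
n=3: acc = 3+3 = 6
n=4: acc = 6+4 = 10
n=5: acc = 10+5 = 15
n=6: acc = 15+6 = 21
n=7: acc = 21+7 = 28
n=8: acc = 28+8 = 36

36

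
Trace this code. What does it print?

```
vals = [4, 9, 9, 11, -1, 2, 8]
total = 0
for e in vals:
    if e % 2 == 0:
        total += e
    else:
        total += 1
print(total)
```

18

e=4: even, total = 0+4 = 4
e=9: not even, total = 4+1 = 5
e=9: not even, total = 5+1 = 6
e=11: not even, total = 6+1 = 7
e=-1: not even, total = 7+1 = 8
e=2: even, total = 8+2 = 10
e=8: even, total = 10+8 = 18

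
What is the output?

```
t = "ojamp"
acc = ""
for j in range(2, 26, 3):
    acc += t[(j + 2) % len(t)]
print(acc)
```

paomjpao

j=2: add t[4]='p' → 'p'
j=5: add t[2]='a' → 'pa'
j=8: add t[0]='o' → 'pao'
j=11: add t[3]='m' → 'paom'
j=14: add t[1]='j' → 'paomj'
j=17: add t[4]='p' → 'paomjp'
j=20: add t[2]='a' → 'paomjpa'
j=23: add t[0]='o' → 'paomjpao'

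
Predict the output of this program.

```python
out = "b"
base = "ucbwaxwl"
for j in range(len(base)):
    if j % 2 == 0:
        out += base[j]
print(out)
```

j=0: add 'u' → 'bu'
j=1: skip
j=2: add 'b' → 'bub'
j=3: skip
j=4: add 'a' → 'buba'
j=5: skip
j=6: add 'w' → 'bubaw'
j=7: skip

bubaw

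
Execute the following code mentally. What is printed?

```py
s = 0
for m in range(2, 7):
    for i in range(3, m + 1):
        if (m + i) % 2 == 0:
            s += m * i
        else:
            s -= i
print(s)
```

m=3,i=3: even sum, s = 0+9 = 9
m=4,i=3: odd sum, s = 9-3 = 6
m=4,i=4: even sum, s = 6+16 = 22
m=5,i=3: even sum, s = 22+15 = 37
m=5,i=4: odd sum, s = 37-4 = 33
m=5,i=5: even sum, s = 33+25 = 58
m=6,i=3: odd sum, s = 58-3 = 55
m=6,i=4: even sum, s = 55+24 = 79
m=6,i=5: odd sum, s = 79-5 = 74
m=6,i=6: even sum, s = 74+36 = 110

110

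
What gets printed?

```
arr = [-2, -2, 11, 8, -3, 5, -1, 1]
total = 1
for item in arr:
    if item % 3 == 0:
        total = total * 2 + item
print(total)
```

item=-2: not %3==0
item=-2: not %3==0
item=11: not %3==0
item=8: not %3==0
item=-3: %3==0, total = 1*2+(-3) = -1
item=5: not %3==0
item=-1: not %3==0
item=1: not %3==0

-1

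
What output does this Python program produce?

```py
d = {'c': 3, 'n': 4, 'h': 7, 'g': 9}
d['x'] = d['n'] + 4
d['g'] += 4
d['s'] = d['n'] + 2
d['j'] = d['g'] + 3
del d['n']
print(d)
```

d['x'] = d['n']+4 = 8 → {'c': 3, 'n': 4, 'h': 7, 'g': 9, 'x': 8}
d['g'] = 9+4 = 13 → {'c': 3, 'n': 4, 'h': 7, 'g': 13, 'x': 8}
d['s'] = d['n']+2 = 6 → {'c': 3, 'n': 4, 'h': 7, 'g': 13, 'x': 8, 's': 6}
d['j'] = d['g']+3 = 16 → {'c': 3, 'n': 4, 'h': 7, 'g': 13, 'x': 8, 's': 6, 'j': 16}
del 'n' → {'c': 3, 'h': 7, 'g': 13, 'x': 8, 's': 6, 'j': 16}

{'c': 3, 'h': 7, 'g': 13, 'x': 8, 's': 6, 'j': 16}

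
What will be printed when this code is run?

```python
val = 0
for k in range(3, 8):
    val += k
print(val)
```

25

k=3: val = 0+3 = 3
k=4: val = 3+4 = 7
k=5: val = 7+5 = 12
k=6: val = 12+6 = 18
k=7: val = 18+7 = 25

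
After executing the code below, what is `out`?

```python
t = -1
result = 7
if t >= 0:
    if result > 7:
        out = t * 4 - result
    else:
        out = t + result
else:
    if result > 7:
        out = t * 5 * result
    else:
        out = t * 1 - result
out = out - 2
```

-10

t=-1, result=7
t >= 0 is False; result > 7 is False
→ out = t * 1 - result = -8
out = (-8)-2 = -10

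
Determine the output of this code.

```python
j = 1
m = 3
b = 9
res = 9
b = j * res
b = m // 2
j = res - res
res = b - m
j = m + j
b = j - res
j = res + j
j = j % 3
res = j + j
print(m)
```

3

b = 1*9 = 9
b = 3//2 = 1
j = 9-9 = 0
res = 1-3 = -2
j = 3+0 = 3
b = 3-(-2) = 5
j = (-2)+3 = 1
j = 1%3 = 1
res = 1+1 = 2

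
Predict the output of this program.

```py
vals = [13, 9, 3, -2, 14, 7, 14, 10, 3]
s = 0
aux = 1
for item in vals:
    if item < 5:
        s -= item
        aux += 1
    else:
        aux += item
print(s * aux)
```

item=13: not <5; aux=14
item=9: not <5; aux=23
item=3: <5, s = 0-3 = -3; aux=24
item=-2: <5, s = (-3)-(-2) = -1; aux=25
item=14: not <5; aux=39
item=7: not <5; aux=46
item=14: not <5; aux=60
item=10: not <5; aux=70
item=3: <5, s = (-1)-3 = -4; aux=71
s*aux = (-4)*71 = -284

-284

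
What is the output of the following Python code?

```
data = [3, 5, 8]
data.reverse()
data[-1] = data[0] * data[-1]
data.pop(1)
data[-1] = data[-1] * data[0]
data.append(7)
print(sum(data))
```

207

reverse → [8, 5, 3]
data[-1] = data[0]*data[-1] = 8*3 = 24 → [8, 5, 24]
pop(1) removes 5 → [8, 24]
data[-1] = data[-1]*data[0] = 24*8 = 192 → [8, 192]
append 7 → [8, 192, 7]
sum = 207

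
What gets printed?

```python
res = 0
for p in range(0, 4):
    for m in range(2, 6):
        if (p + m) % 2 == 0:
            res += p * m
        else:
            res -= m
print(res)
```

p=0,m=2: even sum, res = 0+0 = 0
p=0,m=3: odd sum, res = 0-3 = -3
p=0,m=4: even sum, res = (-3)+0 = -3
p=0,m=5: odd sum, res = (-3)-5 = -8
p=1,m=2: odd sum, res = (-8)-2 = -10
p=1,m=3: even sum, res = (-10)+3 = -7
p=1,m=4: odd sum, res = (-7)-4 = -11
p=1,m=5: even sum, res = (-11)+5 = -6
p=2,m=2: even sum, res = (-6)+4 = -2
p=2,m=3: odd sum, res = (-2)-3 = -5
p=2,m=4: even sum, res = (-5)+8 = 3
p=2,m=5: odd sum, res = 3-5 = -2
p=3,m=2: odd sum, res = (-2)-2 = -4
p=3,m=3: even sum, res = (-4)+9 = 5
p=3,m=4: odd sum, res = 5-4 = 1
p=3,m=5: even sum, res = 1+15 = 16

16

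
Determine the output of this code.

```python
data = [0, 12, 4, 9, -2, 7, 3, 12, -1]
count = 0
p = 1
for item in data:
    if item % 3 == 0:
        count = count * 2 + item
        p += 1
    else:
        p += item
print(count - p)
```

item=0: %3==0, count = 0*2+0 = 0; p=2
item=12: %3==0, count = 0*2+12 = 12; p=3
item=4: not %3==0; p=7
item=9: %3==0, count = 12*2+9 = 33; p=8
item=-2: not %3==0; p=6
item=7: not %3==0; p=13
item=3: %3==0, count = 33*2+3 = 69; p=14
item=12: %3==0, count = 69*2+12 = 150; p=15
item=-1: not %3==0; p=14
count-p = 150-14 = 136

136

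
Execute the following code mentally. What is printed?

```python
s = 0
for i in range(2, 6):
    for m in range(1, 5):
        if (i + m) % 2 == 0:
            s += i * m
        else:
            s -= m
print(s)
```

48

i=2,m=1: odd sum, s = 0-1 = -1
i=2,m=2: even sum, s = (-1)+4 = 3
i=2,m=3: odd sum, s = 3-3 = 0
i=2,m=4: even sum, s = 0+8 = 8
i=3,m=1: even sum, s = 8+3 = 11
i=3,m=2: odd sum, s = 11-2 = 9
i=3,m=3: even sum, s = 9+9 = 18
i=3,m=4: odd sum, s = 18-4 = 14
i=4,m=1: odd sum, s = 14-1 = 13
i=4,m=2: even sum, s = 13+8 = 21
i=4,m=3: odd sum, s = 21-3 = 18
i=4,m=4: even sum, s = 18+16 = 34
i=5,m=1: even sum, s = 34+5 = 39
i=5,m=2: odd sum, s = 39-2 = 37
i=5,m=3: even sum, s = 37+15 = 52
i=5,m=4: odd sum, s = 52-4 = 48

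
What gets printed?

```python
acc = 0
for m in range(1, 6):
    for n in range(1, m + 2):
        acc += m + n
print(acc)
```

125

m=1,n=1: acc = 0+2 = 2
m=1,n=2: acc = 2+3 = 5
m=2,n=1: acc = 5+3 = 8
m=2,n=2: acc = 8+4 = 12
m=2,n=3: acc = 12+5 = 17
m=3,n=1: acc = 17+4 = 21
m=3,n=2: acc = 21+5 = 26
m=3,n=3: acc = 26+6 = 32
m=3,n=4: acc = 32+7 = 39
m=4,n=1: acc = 39+5 = 44
m=4,n=2: acc = 44+6 = 50
m=4,n=3: acc = 50+7 = 57
m=4,n=4: acc = 57+8 = 65
m=4,n=5: acc = 65+9 = 74
m=5,n=1: acc = 74+6 = 80
m=5,n=2: acc = 80+7 = 87
m=5,n=3: acc = 87+8 = 95
m=5,n=4: acc = 95+9 = 104
m=5,n=5: acc = 104+10 = 114
m=5,n=6: acc = 114+11 = 125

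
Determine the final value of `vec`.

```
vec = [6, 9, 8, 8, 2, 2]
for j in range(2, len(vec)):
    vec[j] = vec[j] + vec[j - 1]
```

[6, 9, 17, 25, 27, 29]

j=2: vec[2] = 8+9 = 17 → [6, 9, 17, 8, 2, 2]
j=3: vec[3] = 8+17 = 25 → [6, 9, 17, 25, 2, 2]
j=4: vec[4] = 2+25 = 27 → [6, 9, 17, 25, 27, 2]
j=5: vec[5] = 2+27 = 29 → [6, 9, 17, 25, 27, 29]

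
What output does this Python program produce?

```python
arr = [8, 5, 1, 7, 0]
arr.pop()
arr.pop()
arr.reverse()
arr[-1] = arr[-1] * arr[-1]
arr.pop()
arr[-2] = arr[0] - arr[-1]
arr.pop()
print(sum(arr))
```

-4

pop() removes 0 → [8, 5, 1, 7]
pop() removes 7 → [8, 5, 1]
reverse → [1, 5, 8]
arr[-1] = arr[-1]*arr[-1] = 8*8 = 64 → [1, 5, 64]
pop() removes 64 → [1, 5]
arr[-2] = arr[0]-arr[-1] = 1-5 = -4 → [-4, 5]
pop() removes 5 → [-4]
sum = -4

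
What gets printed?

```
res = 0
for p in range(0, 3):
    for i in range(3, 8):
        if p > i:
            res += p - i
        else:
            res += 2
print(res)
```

30

p=0,i=3: not 0>3, res = 0+2 = 2
p=0,i=4: not 0>4, res = 2+2 = 4
p=0,i=5: not 0>5, res = 4+2 = 6
p=0,i=6: not 0>6, res = 6+2 = 8
p=0,i=7: not 0>7, res = 8+2 = 10
p=1,i=3: not 1>3, res = 10+2 = 12
p=1,i=4: not 1>4, res = 12+2 = 14
p=1,i=5: not 1>5, res = 14+2 = 16
p=1,i=6: not 1>6, res = 16+2 = 18
p=1,i=7: not 1>7, res = 18+2 = 20
p=2,i=3: not 2>3, res = 20+2 = 22
p=2,i=4: not 2>4, res = 22+2 = 24
p=2,i=5: not 2>5, res = 24+2 = 26
p=2,i=6: not 2>6, res = 26+2 = 28
p=2,i=7: not 2>7, res = 28+2 = 30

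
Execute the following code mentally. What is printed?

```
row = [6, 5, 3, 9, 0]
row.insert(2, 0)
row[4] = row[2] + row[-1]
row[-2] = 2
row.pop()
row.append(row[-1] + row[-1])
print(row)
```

[6, 5, 0, 3, 2, 4]

insert 0 at 2 → [6, 5, 0, 3, 9, 0]
row[4] = row[2]+row[-1] = 0+0 = 0 → [6, 5, 0, 3, 0, 0]
row[-2] = 2 → [6, 5, 0, 3, 2, 0]
pop() removes 0 → [6, 5, 0, 3, 2]
append row[-1]+row[-1] = 2+2 = 4 → [6, 5, 0, 3, 2, 4]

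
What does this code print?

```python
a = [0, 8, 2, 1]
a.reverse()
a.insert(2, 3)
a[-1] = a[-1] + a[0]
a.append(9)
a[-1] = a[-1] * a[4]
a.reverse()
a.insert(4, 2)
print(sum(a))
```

26

reverse → [1, 2, 8, 0]
insert 3 at 2 → [1, 2, 3, 8, 0]
a[-1] = a[-1]+a[0] = 0+1 = 1 → [1, 2, 3, 8, 1]
append 9 → [1, 2, 3, 8, 1, 9]
a[-1] = a[-1]*a[4] = 9*1 = 9 → [1, 2, 3, 8, 1, 9]
reverse → [9, 1, 8, 3, 2, 1]
insert 2 at 4 → [9, 1, 8, 3, 2, 2, 1]
sum = 26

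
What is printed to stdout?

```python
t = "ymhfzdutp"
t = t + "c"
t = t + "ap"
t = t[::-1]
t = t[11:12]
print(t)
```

y

+ 'c' → 'ymhfzdutpc'
+ 'ap' → 'ymhfzdutpcap'
reverse → 'pacptudzfhmy'
slice [11:12] → 'y'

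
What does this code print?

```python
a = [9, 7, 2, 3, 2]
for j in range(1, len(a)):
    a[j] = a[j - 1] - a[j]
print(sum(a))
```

3

j=1: a[1] = 9-7 = 2 → [9, 2, 2, 3, 2]
j=2: a[2] = 2-2 = 0 → [9, 2, 0, 3, 2]
j=3: a[3] = 0-3 = -3 → [9, 2, 0, -3, 2]
j=4: a[4] = (-3)-2 = -5 → [9, 2, 0, -3, -5]
sum = 3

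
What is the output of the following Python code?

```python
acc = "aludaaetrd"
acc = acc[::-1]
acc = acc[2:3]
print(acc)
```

t

reverse → 'drteaadula'
slice [2:3] → 't'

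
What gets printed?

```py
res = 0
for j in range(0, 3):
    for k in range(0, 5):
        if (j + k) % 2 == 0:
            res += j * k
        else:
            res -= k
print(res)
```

2

j=0,k=0: even sum, res = 0+0 = 0
j=0,k=1: odd sum, res = 0-1 = -1
j=0,k=2: even sum, res = (-1)+0 = -1
j=0,k=3: odd sum, res = (-1)-3 = -4
j=0,k=4: even sum, res = (-4)+0 = -4
j=1,k=0: odd sum, res = (-4)-0 = -4
j=1,k=1: even sum, res = (-4)+1 = -3
j=1,k=2: odd sum, res = (-3)-2 = -5
j=1,k=3: even sum, res = (-5)+3 = -2
j=1,k=4: odd sum, res = (-2)-4 = -6
j=2,k=0: even sum, res = (-6)+0 = -6
j=2,k=1: odd sum, res = (-6)-1 = -7
j=2,k=2: even sum, res = (-7)+4 = -3
j=2,k=3: odd sum, res = (-3)-3 = -6
j=2,k=4: even sum, res = (-6)+8 = 2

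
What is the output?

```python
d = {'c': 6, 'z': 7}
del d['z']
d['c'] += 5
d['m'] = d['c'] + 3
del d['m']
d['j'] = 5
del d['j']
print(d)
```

{'c': 11}

del 'z' → {'c': 6}
d['c'] = 6+5 = 11 → {'c': 11}
d['m'] = d['c']+3 = 14 → {'c': 11, 'm': 14}
del 'm' → {'c': 11}
d['j'] = 5 → {'c': 11, 'j': 5}
del 'j' → {'c': 11}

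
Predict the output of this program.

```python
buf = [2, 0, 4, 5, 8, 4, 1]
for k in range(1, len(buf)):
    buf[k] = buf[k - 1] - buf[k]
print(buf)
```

k=1: buf[1] = 2-0 = 2 → [2, 2, 4, 5, 8, 4, 1]
k=2: buf[2] = 2-4 = -2 → [2, 2, -2, 5, 8, 4, 1]
k=3: buf[3] = (-2)-5 = -7 → [2, 2, -2, -7, 8, 4, 1]
k=4: buf[4] = (-7)-8 = -15 → [2, 2, -2, -7, -15, 4, 1]
k=5: buf[5] = (-15)-4 = -19 → [2, 2, -2, -7, -15, -19, 1]
k=6: buf[6] = (-19)-1 = -20 → [2, 2, -2, -7, -15, -19, -20]

[2, 2, -2, -7, -15, -19, -20]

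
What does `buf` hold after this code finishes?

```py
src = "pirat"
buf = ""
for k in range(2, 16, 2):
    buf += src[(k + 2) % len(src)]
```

'tiaprti'

k=2: add src[4]='t' → 't'
k=4: add src[1]='i' → 'ti'
k=6: add src[3]='a' → 'tia'
k=8: add src[0]='p' → 'tiap'
k=10: add src[2]='r' → 'tiapr'
k=12: add src[4]='t' → 'tiaprt'
k=14: add src[1]='i' → 'tiaprti'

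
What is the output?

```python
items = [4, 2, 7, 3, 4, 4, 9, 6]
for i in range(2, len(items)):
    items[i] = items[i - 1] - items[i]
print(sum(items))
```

i=2: items[2] = 2-7 = -5 → [4, 2, -5, 3, 4, 4, 9, 6]
i=3: items[3] = (-5)-3 = -8 → [4, 2, -5, -8, 4, 4, 9, 6]
i=4: items[4] = (-8)-4 = -12 → [4, 2, -5, -8, -12, 4, 9, 6]
i=5: items[5] = (-12)-4 = -16 → [4, 2, -5, -8, -12, -16, 9, 6]
i=6: items[6] = (-16)-9 = -25 → [4, 2, -5, -8, -12, -16, -25, 6]
i=7: items[7] = (-25)-6 = -31 → [4, 2, -5, -8, -12, -16, -25, -31]
sum = -91

-91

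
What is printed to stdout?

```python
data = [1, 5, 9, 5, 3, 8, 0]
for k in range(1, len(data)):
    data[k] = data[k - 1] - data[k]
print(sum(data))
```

k=1: data[1] = 1-5 = -4 → [1, -4, 9, 5, 3, 8, 0]
k=2: data[2] = (-4)-9 = -13 → [1, -4, -13, 5, 3, 8, 0]
k=3: data[3] = (-13)-5 = -18 → [1, -4, -13, -18, 3, 8, 0]
k=4: data[4] = (-18)-3 = -21 → [1, -4, -13, -18, -21, 8, 0]
k=5: data[5] = (-21)-8 = -29 → [1, -4, -13, -18, -21, -29, 0]
k=6: data[6] = (-29)-0 = -29 → [1, -4, -13, -18, -21, -29, -29]
sum = -113

-113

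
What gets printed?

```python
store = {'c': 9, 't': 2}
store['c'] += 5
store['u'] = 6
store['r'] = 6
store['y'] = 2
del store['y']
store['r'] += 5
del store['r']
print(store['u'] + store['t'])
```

8

store['c'] = 9+5 = 14 → {'c': 14, 't': 2}
store['u'] = 6 → {'c': 14, 't': 2, 'u': 6}
store['r'] = 6 → {'c': 14, 't': 2, 'u': 6, 'r': 6}
store['y'] = 2 → {'c': 14, 't': 2, 'u': 6, 'r': 6, 'y': 2}
del 'y' → {'c': 14, 't': 2, 'u': 6, 'r': 6}
store['r'] = 6+5 = 11 → {'c': 14, 't': 2, 'u': 6, 'r': 11}
del 'r' → {'c': 14, 't': 2, 'u': 6}
store['u']+store['t'] = 6+2 = 8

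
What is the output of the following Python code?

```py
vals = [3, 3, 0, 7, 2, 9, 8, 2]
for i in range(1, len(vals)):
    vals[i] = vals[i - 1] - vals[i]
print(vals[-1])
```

i=1: vals[1] = 3-3 = 0 → [3, 0, 0, 7, 2, 9, 8, 2]
i=2: vals[2] = 0-0 = 0 → [3, 0, 0, 7, 2, 9, 8, 2]
i=3: vals[3] = 0-7 = -7 → [3, 0, 0, -7, 2, 9, 8, 2]
i=4: vals[4] = (-7)-2 = -9 → [3, 0, 0, -7, -9, 9, 8, 2]
i=5: vals[5] = (-9)-9 = -18 → [3, 0, 0, -7, -9, -18, 8, 2]
i=6: vals[6] = (-18)-8 = -26 → [3, 0, 0, -7, -9, -18, -26, 2]
i=7: vals[7] = (-26)-2 = -28 → [3, 0, 0, -7, -9, -18, -26, -28]

-28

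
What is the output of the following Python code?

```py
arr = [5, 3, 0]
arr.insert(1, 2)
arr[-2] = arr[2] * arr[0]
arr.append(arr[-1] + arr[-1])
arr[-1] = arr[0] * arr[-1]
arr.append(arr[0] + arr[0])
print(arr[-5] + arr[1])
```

4

insert 2 at 1 → [5, 2, 3, 0]
arr[-2] = arr[2]*arr[0] = 3*5 = 15 → [5, 2, 15, 0]
append arr[-1]+arr[-1] = 0+0 = 0 → [5, 2, 15, 0, 0]
arr[-1] = arr[0]*arr[-1] = 5*0 = 0 → [5, 2, 15, 0, 0]
append arr[0]+arr[0] = 5+5 = 10 → [5, 2, 15, 0, 0, 10]
arr[-5]+arr[1] = 2+2 = 4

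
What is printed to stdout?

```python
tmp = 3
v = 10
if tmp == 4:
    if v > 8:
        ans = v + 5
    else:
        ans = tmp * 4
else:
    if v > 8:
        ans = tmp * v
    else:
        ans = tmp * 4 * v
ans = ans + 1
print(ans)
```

tmp=3, v=10
tmp == 4 is False; v > 8 is True
→ ans = tmp * v = 30
ans = 30+1 = 31

31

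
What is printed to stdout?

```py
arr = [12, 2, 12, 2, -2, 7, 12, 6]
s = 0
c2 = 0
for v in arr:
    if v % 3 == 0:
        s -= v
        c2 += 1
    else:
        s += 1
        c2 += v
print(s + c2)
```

-25

v=12: %3==0, s = 0-12 = -12; c2=1
v=2: not %3==0, s = (-12)+1 = -11; c2=3
v=12: %3==0, s = (-11)-12 = -23; c2=4
v=2: not %3==0, s = (-23)+1 = -22; c2=6
v=-2: not %3==0, s = (-22)+1 = -21; c2=4
v=7: not %3==0, s = (-21)+1 = -20; c2=11
v=12: %3==0, s = (-20)-12 = -32; c2=12
v=6: %3==0, s = (-32)-6 = -38; c2=13
s+c2 = (-38)+13 = -25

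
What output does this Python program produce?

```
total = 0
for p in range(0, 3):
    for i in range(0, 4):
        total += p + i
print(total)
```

30

p=0,i=0: total = 0+0 = 0
p=0,i=1: total = 0+1 = 1
p=0,i=2: total = 1+2 = 3
p=0,i=3: total = 3+3 = 6
p=1,i=0: total = 6+1 = 7
p=1,i=1: total = 7+2 = 9
p=1,i=2: total = 9+3 = 12
p=1,i=3: total = 12+4 = 16
p=2,i=0: total = 16+2 = 18
p=2,i=1: total = 18+3 = 21
p=2,i=2: total = 21+4 = 25
p=2,i=3: total = 25+5 = 30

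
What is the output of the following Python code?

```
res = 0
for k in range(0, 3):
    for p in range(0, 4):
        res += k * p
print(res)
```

18

k=0,p=0: res = 0+0 = 0
k=0,p=1: res = 0+0 = 0
k=0,p=2: res = 0+0 = 0
k=0,p=3: res = 0+0 = 0
k=1,p=0: res = 0+0 = 0
k=1,p=1: res = 0+1 = 1
k=1,p=2: res = 1+2 = 3
k=1,p=3: res = 3+3 = 6
k=2,p=0: res = 6+0 = 6
k=2,p=1: res = 6+2 = 8
k=2,p=2: res = 8+4 = 12
k=2,p=3: res = 12+6 = 18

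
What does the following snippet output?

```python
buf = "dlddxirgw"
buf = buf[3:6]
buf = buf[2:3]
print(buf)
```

i

slice [3:6] → 'dxi'
slice [2:3] → 'i'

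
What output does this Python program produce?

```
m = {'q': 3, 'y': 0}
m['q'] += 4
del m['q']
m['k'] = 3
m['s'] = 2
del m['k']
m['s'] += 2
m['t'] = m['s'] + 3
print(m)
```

{'y': 0, 's': 4, 't': 7}

m['q'] = 3+4 = 7 → {'q': 7, 'y': 0}
del 'q' → {'y': 0}
m['k'] = 3 → {'y': 0, 'k': 3}
m['s'] = 2 → {'y': 0, 'k': 3, 's': 2}
del 'k' → {'y': 0, 's': 2}
m['s'] = 2+2 = 4 → {'y': 0, 's': 4}
m['t'] = m['s']+3 = 7 → {'y': 0, 's': 4, 't': 7}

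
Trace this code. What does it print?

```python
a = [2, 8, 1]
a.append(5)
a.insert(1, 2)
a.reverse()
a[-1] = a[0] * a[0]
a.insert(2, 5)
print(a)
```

append 5 → [2, 8, 1, 5]
insert 2 at 1 → [2, 2, 8, 1, 5]
reverse → [5, 1, 8, 2, 2]
a[-1] = a[0]*a[0] = 5*5 = 25 → [5, 1, 8, 2, 25]
insert 5 at 2 → [5, 1, 5, 8, 2, 25]

[5, 1, 5, 8, 2, 25]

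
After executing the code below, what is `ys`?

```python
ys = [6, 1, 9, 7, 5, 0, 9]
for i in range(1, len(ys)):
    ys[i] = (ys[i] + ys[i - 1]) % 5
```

[6, 2, 1, 3, 3, 3, 2]

i=1: ys[1] = (1+6)%5 = 2 → [6, 2, 9, 7, 5, 0, 9]
i=2: ys[2] = (9+2)%5 = 1 → [6, 2, 1, 7, 5, 0, 9]
i=3: ys[3] = (7+1)%5 = 3 → [6, 2, 1, 3, 5, 0, 9]
i=4: ys[4] = (5+3)%5 = 3 → [6, 2, 1, 3, 3, 0, 9]
i=5: ys[5] = (0+3)%5 = 3 → [6, 2, 1, 3, 3, 3, 9]
i=6: ys[6] = (9+3)%5 = 2 → [6, 2, 1, 3, 3, 3, 2]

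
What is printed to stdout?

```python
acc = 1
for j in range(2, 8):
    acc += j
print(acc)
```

j=2: acc = 1+2 = 3
j=3: acc = 3+3 = 6
j=4: acc = 6+4 = 10
j=5: acc = 10+5 = 15
j=6: acc = 15+6 = 21
j=7: acc = 21+7 = 28

28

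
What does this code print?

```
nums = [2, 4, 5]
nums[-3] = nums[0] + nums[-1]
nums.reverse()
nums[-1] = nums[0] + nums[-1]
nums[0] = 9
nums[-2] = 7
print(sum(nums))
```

28

nums[-3] = nums[0]+nums[-1] = 2+5 = 7 → [7, 4, 5]
reverse → [5, 4, 7]
nums[-1] = nums[0]+nums[-1] = 5+7 = 12 → [5, 4, 12]
nums[0] = 9 → [9, 4, 12]
nums[-2] = 7 → [9, 7, 12]
sum = 28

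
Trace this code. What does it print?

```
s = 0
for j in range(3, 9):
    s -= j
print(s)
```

j=3: s = 0-3 = -3
j=4: s = (-3)-4 = -7
j=5: s = (-7)-5 = -12
j=6: s = (-12)-6 = -18
j=7: s = (-18)-7 = -25
j=8: s = (-25)-8 = -33

-33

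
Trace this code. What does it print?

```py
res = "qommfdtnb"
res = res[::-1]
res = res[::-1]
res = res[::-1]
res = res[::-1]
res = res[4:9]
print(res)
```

reverse → 'bntdfmmoq'
reverse → 'qommfdtnb'
reverse → 'bntdfmmoq'
reverse → 'qommfdtnb'
slice [4:9] → 'fdtnb'

fdtnb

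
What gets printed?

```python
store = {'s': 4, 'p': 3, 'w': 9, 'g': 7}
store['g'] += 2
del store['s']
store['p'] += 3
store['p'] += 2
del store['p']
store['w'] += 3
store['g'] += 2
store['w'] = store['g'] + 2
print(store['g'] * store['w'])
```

store['g'] = 7+2 = 9 → {'s': 4, 'p': 3, 'w': 9, 'g': 9}
del 's' → {'p': 3, 'w': 9, 'g': 9}
store['p'] = 3+3 = 6 → {'p': 6, 'w': 9, 'g': 9}
store['p'] = 6+2 = 8 → {'p': 8, 'w': 9, 'g': 9}
del 'p' → {'w': 9, 'g': 9}
store['w'] = 9+3 = 12 → {'w': 12, 'g': 9}
store['g'] = 9+2 = 11 → {'w': 12, 'g': 11}
store['w'] = store['g']+2 = 13 → {'w': 13, 'g': 11}
store['g']*store['w'] = 11*13 = 143

143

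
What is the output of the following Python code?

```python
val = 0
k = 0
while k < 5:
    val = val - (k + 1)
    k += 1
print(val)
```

k=0: val = 0-1 = -1
k=1: val = (-1)-2 = -3
k=2: val = (-3)-3 = -6
k=3: val = (-6)-4 = -10
k=4: val = (-10)-5 = -15

-15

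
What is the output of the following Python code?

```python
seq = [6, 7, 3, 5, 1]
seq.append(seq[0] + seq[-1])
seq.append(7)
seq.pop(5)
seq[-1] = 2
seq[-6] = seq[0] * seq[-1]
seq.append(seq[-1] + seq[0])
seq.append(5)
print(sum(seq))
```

49

append seq[0]+seq[-1] = 6+1 = 7 → [6, 7, 3, 5, 1, 7]
append 7 → [6, 7, 3, 5, 1, 7, 7]
pop(5) removes 7 → [6, 7, 3, 5, 1, 7]
seq[-1] = 2 → [6, 7, 3, 5, 1, 2]
seq[-6] = seq[0]*seq[-1] = 6*2 = 12 → [12, 7, 3, 5, 1, 2]
append seq[-1]+seq[0] = 2+12 = 14 → [12, 7, 3, 5, 1, 2, 14]
append 5 → [12, 7, 3, 5, 1, 2, 14, 5]
sum = 49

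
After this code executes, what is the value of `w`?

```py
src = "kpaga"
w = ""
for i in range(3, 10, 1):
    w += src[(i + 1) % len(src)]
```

i=3: add src[4]='a' → 'a'
i=4: add src[0]='k' → 'ak'
i=5: add src[1]='p' → 'akp'
i=6: add src[2]='a' → 'akpa'
i=7: add src[3]='g' → 'akpag'
i=8: add src[4]='a' → 'akpaga'
i=9: add src[0]='k' → 'akpagak'

'akpagak'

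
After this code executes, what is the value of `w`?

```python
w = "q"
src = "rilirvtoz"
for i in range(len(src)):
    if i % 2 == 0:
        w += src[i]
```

i=0: add 'r' → 'qr'
i=1: skip
i=2: add 'l' → 'qrl'
i=3: skip
i=4: add 'r' → 'qrlr'
i=5: skip
i=6: add 't' → 'qrlrt'
i=7: skip
i=8: add 'z' → 'qrlrtz'

'qrlrtz'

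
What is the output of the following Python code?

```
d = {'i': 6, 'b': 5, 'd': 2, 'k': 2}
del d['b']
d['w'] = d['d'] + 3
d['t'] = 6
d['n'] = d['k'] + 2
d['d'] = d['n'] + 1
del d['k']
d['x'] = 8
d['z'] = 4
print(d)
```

del 'b' → {'i': 6, 'd': 2, 'k': 2}
d['w'] = d['d']+3 = 5 → {'i': 6, 'd': 2, 'k': 2, 'w': 5}
d['t'] = 6 → {'i': 6, 'd': 2, 'k': 2, 'w': 5, 't': 6}
d['n'] = d['k']+2 = 4 → {'i': 6, 'd': 2, 'k': 2, 'w': 5, 't': 6, 'n': 4}
d['d'] = d['n']+1 = 5 → {'i': 6, 'd': 5, 'k': 2, 'w': 5, 't': 6, 'n': 4}
del 'k' → {'i': 6, 'd': 5, 'w': 5, 't': 6, 'n': 4}
d['x'] = 8 → {'i': 6, 'd': 5, 'w': 5, 't': 6, 'n': 4, 'x': 8}
d['z'] = 4 → {'i': 6, 'd': 5, 'w': 5, 't': 6, 'n': 4, 'x': 8, 'z': 4}

{'i': 6, 'd': 5, 'w': 5, 't': 6, 'n': 4, 'x': 8, 'z': 4}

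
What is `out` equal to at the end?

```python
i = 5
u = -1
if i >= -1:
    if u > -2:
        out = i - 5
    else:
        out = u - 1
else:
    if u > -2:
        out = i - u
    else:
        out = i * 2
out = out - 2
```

i=5, u=-1
i >= -1 is True; u > -2 is True
→ out = i - 5 = 0
out = 0-2 = -2

-2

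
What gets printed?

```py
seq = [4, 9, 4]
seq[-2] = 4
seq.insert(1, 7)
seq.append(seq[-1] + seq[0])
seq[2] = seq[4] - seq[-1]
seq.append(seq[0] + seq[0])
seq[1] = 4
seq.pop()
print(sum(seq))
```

20

seq[-2] = 4 → [4, 4, 4]
insert 7 at 1 → [4, 7, 4, 4]
append seq[-1]+seq[0] = 4+4 = 8 → [4, 7, 4, 4, 8]
seq[2] = seq[4]-seq[-1] = 8-8 = 0 → [4, 7, 0, 4, 8]
append seq[0]+seq[0] = 4+4 = 8 → [4, 7, 0, 4, 8, 8]
seq[1] = 4 → [4, 4, 0, 4, 8, 8]
pop() removes 8 → [4, 4, 0, 4, 8]
sum = 20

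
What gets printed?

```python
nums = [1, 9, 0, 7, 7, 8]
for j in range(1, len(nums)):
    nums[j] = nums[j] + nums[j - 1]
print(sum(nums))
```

94

j=1: nums[1] = 9+1 = 10 → [1, 10, 0, 7, 7, 8]
j=2: nums[2] = 0+10 = 10 → [1, 10, 10, 7, 7, 8]
j=3: nums[3] = 7+10 = 17 → [1, 10, 10, 17, 7, 8]
j=4: nums[4] = 7+17 = 24 → [1, 10, 10, 17, 24, 8]
j=5: nums[5] = 8+24 = 32 → [1, 10, 10, 17, 24, 32]
sum = 94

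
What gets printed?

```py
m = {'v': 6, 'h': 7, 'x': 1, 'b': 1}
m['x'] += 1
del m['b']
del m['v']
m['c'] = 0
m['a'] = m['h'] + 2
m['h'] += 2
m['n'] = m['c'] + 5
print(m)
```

m['x'] = 1+1 = 2 → {'v': 6, 'h': 7, 'x': 2, 'b': 1}
del 'b' → {'v': 6, 'h': 7, 'x': 2}
del 'v' → {'h': 7, 'x': 2}
m['c'] = 0 → {'h': 7, 'x': 2, 'c': 0}
m['a'] = m['h']+2 = 9 → {'h': 7, 'x': 2, 'c': 0, 'a': 9}
m['h'] = 7+2 = 9 → {'h': 9, 'x': 2, 'c': 0, 'a': 9}
m['n'] = m['c']+5 = 5 → {'h': 9, 'x': 2, 'c': 0, 'a': 9, 'n': 5}

{'h': 9, 'x': 2, 'c': 0, 'a': 9, 'n': 5}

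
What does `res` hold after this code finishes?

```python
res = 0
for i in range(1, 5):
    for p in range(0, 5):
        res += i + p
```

i=1,p=0: res = 0+1 = 1
i=1,p=1: res = 1+2 = 3
i=1,p=2: res = 3+3 = 6
i=1,p=3: res = 6+4 = 10
i=1,p=4: res = 10+5 = 15
i=2,p=0: res = 15+2 = 17
i=2,p=1: res = 17+3 = 20
i=2,p=2: res = 20+4 = 24
i=2,p=3: res = 24+5 = 29
i=2,p=4: res = 29+6 = 35
i=3,p=0: res = 35+3 = 38
i=3,p=1: res = 38+4 = 42
i=3,p=2: res = 42+5 = 47
i=3,p=3: res = 47+6 = 53
i=3,p=4: res = 53+7 = 60
i=4,p=0: res = 60+4 = 64
i=4,p=1: res = 64+5 = 69
i=4,p=2: res = 69+6 = 75
i=4,p=3: res = 75+7 = 82
i=4,p=4: res = 82+8 = 90

90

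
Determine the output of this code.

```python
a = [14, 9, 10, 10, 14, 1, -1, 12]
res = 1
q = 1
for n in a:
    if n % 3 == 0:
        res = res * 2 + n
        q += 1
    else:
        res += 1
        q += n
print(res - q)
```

n=14: not %3==0, res = 1+1 = 2; q=15
n=9: %3==0, res = 2*2+9 = 13; q=16
n=10: not %3==0, res = 13+1 = 14; q=26
n=10: not %3==0, res = 14+1 = 15; q=36
n=14: not %3==0, res = 15+1 = 16; q=50
n=1: not %3==0, res = 16+1 = 17; q=51
n=-1: not %3==0, res = 17+1 = 18; q=50
n=12: %3==0, res = 18*2+12 = 48; q=51
res-q = 48-51 = -3

-3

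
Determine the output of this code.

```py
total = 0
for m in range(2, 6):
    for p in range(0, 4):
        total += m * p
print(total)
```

m=2,p=0: total = 0+0 = 0
m=2,p=1: total = 0+2 = 2
m=2,p=2: total = 2+4 = 6
m=2,p=3: total = 6+6 = 12
m=3,p=0: total = 12+0 = 12
m=3,p=1: total = 12+3 = 15
m=3,p=2: total = 15+6 = 21
m=3,p=3: total = 21+9 = 30
m=4,p=0: total = 30+0 = 30
m=4,p=1: total = 30+4 = 34
m=4,p=2: total = 34+8 = 42
m=4,p=3: total = 42+12 = 54
m=5,p=0: total = 54+0 = 54
m=5,p=1: total = 54+5 = 59
m=5,p=2: total = 59+10 = 69
m=5,p=3: total = 69+15 = 84

84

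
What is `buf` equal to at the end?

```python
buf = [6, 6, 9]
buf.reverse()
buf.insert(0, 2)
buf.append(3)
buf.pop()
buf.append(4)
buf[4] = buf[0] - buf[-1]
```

[2, 9, 6, 6, -2]

reverse → [9, 6, 6]
insert 2 at 0 → [2, 9, 6, 6]
append 3 → [2, 9, 6, 6, 3]
pop() removes 3 → [2, 9, 6, 6]
append 4 → [2, 9, 6, 6, 4]
buf[4] = buf[0]-buf[-1] = 2-4 = -2 → [2, 9, 6, 6, -2]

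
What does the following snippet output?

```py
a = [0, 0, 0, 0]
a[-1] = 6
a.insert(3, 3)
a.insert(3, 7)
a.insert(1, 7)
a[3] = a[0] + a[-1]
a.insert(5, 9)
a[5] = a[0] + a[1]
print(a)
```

[0, 7, 0, 6, 7, 7, 3, 6]

a[-1] = 6 → [0, 0, 0, 6]
insert 3 at 3 → [0, 0, 0, 3, 6]
insert 7 at 3 → [0, 0, 0, 7, 3, 6]
insert 7 at 1 → [0, 7, 0, 0, 7, 3, 6]
a[3] = a[0]+a[-1] = 0+6 = 6 → [0, 7, 0, 6, 7, 3, 6]
insert 9 at 5 → [0, 7, 0, 6, 7, 9, 3, 6]
a[5] = a[0]+a[1] = 0+7 = 7 → [0, 7, 0, 6, 7, 7, 3, 6]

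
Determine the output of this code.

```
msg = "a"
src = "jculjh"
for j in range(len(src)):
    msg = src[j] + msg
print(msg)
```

j=0: prepend 'j' → 'ja'
j=1: prepend 'c' → 'cja'
j=2: prepend 'u' → 'ucja'
j=3: prepend 'l' → 'lucja'
j=4: prepend 'j' → 'jlucja'
j=5: prepend 'h' → 'hjlucja'

hjlucja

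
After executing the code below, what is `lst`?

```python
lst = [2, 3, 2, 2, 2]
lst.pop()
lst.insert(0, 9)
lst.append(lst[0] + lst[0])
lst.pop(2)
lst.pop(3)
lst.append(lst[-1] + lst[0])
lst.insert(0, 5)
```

pop() removes 2 → [2, 3, 2, 2]
insert 9 at 0 → [9, 2, 3, 2, 2]
append lst[0]+lst[0] = 9+9 = 18 → [9, 2, 3, 2, 2, 18]
pop(2) removes 3 → [9, 2, 2, 2, 18]
pop(3) removes 2 → [9, 2, 2, 18]
append lst[-1]+lst[0] = 18+9 = 27 → [9, 2, 2, 18, 27]
insert 5 at 0 → [5, 9, 2, 2, 18, 27]

[5, 9, 2, 2, 18, 27]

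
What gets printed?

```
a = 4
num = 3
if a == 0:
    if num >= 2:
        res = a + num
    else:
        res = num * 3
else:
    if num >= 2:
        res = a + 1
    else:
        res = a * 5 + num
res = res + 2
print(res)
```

7

a=4, num=3
a == 0 is False; num >= 2 is True
→ res = a + 1 = 5
res = 5+2 = 7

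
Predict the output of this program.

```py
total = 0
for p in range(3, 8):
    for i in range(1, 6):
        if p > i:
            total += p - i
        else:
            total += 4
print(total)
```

78

p=3,i=1: 3>1, total = 0+2 = 2
p=3,i=2: 3>2, total = 2+1 = 3
p=3,i=3: not 3>3, total = 3+4 = 7
p=3,i=4: not 3>4, total = 7+4 = 11
p=3,i=5: not 3>5, total = 11+4 = 15
p=4,i=1: 4>1, total = 15+3 = 18
p=4,i=2: 4>2, total = 18+2 = 20
p=4,i=3: 4>3, total = 20+1 = 21
p=4,i=4: not 4>4, total = 21+4 = 25
p=4,i=5: not 4>5, total = 25+4 = 29
p=5,i=1: 5>1, total = 29+4 = 33
p=5,i=2: 5>2, total = 33+3 = 36
p=5,i=3: 5>3, total = 36+2 = 38
p=5,i=4: 5>4, total = 38+1 = 39
p=5,i=5: not 5>5, total = 39+4 = 43
p=6,i=1: 6>1, total = 43+5 = 48
p=6,i=2: 6>2, total = 48+4 = 52
p=6,i=3: 6>3, total = 52+3 = 55
p=6,i=4: 6>4, total = 55+2 = 57
p=6,i=5: 6>5, total = 57+1 = 58
p=7,i=1: 7>1, total = 58+6 = 64
p=7,i=2: 7>2, total = 64+5 = 69
p=7,i=3: 7>3, total = 69+4 = 73
p=7,i=4: 7>4, total = 73+3 = 76
p=7,i=5: 7>5, total = 76+2 = 78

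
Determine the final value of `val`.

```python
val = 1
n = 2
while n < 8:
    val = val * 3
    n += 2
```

n=2: val = 1*3 = 3
n=4: val = 3*3 = 9
n=6: val = 9*3 = 27

27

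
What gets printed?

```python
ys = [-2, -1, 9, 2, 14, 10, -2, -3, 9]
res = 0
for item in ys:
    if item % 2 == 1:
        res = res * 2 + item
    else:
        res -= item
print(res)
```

item=-2: not odd, res = 0-(-2) = 2
item=-1: odd, res = 2*2+(-1) = 3
item=9: odd, res = 3*2+9 = 15
item=2: not odd, res = 15-2 = 13
item=14: not odd, res = 13-14 = -1
item=10: not odd, res = (-1)-10 = -11
item=-2: not odd, res = (-11)-(-2) = -9
item=-3: odd, res = (-9)*2+(-3) = -21
item=9: odd, res = (-21)*2+9 = -33

-33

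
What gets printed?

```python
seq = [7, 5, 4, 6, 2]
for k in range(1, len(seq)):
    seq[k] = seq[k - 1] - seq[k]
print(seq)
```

k=1: seq[1] = 7-5 = 2 → [7, 2, 4, 6, 2]
k=2: seq[2] = 2-4 = -2 → [7, 2, -2, 6, 2]
k=3: seq[3] = (-2)-6 = -8 → [7, 2, -2, -8, 2]
k=4: seq[4] = (-8)-2 = -10 → [7, 2, -2, -8, -10]

[7, 2, -2, -8, -10]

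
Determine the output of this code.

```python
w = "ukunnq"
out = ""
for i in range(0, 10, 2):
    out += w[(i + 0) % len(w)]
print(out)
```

uunuu

i=0: add w[0]='u' → 'u'
i=2: add w[2]='u' → 'uu'
i=4: add w[4]='n' → 'uun'
i=6: add w[0]='u' → 'uunu'
i=8: add w[2]='u' → 'uunuu'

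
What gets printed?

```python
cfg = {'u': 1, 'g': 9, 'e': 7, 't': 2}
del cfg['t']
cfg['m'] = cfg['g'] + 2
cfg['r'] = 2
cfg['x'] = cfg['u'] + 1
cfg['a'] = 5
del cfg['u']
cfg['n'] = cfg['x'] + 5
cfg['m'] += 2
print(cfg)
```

del 't' → {'u': 1, 'g': 9, 'e': 7}
cfg['m'] = cfg['g']+2 = 11 → {'u': 1, 'g': 9, 'e': 7, 'm': 11}
cfg['r'] = 2 → {'u': 1, 'g': 9, 'e': 7, 'm': 11, 'r': 2}
cfg['x'] = cfg['u']+1 = 2 → {'u': 1, 'g': 9, 'e': 7, 'm': 11, 'r': 2, 'x': 2}
cfg['a'] = 5 → {'u': 1, 'g': 9, 'e': 7, 'm': 11, 'r': 2, 'x': 2, 'a': 5}
del 'u' → {'g': 9, 'e': 7, 'm': 11, 'r': 2, 'x': 2, 'a': 5}
cfg['n'] = cfg['x']+5 = 7 → {'g': 9, 'e': 7, 'm': 11, 'r': 2, 'x': 2, 'a': 5, 'n': 7}
cfg['m'] = 11+2 = 13 → {'g': 9, 'e': 7, 'm': 13, 'r': 2, 'x': 2, 'a': 5, 'n': 7}

{'g': 9, 'e': 7, 'm': 13, 'r': 2, 'x': 2, 'a': 5, 'n': 7}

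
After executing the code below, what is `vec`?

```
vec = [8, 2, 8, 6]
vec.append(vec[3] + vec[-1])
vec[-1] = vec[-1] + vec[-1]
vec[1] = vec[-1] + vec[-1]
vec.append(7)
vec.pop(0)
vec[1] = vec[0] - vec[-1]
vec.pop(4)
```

[48, 41, 6, 24]

append vec[3]+vec[-1] = 6+6 = 12 → [8, 2, 8, 6, 12]
vec[-1] = vec[-1]+vec[-1] = 12+12 = 24 → [8, 2, 8, 6, 24]
vec[1] = vec[-1]+vec[-1] = 24+24 = 48 → [8, 48, 8, 6, 24]
append 7 → [8, 48, 8, 6, 24, 7]
pop(0) removes 8 → [48, 8, 6, 24, 7]
vec[1] = vec[0]-vec[-1] = 48-7 = 41 → [48, 41, 6, 24, 7]
pop(4) removes 7 → [48, 41, 6, 24]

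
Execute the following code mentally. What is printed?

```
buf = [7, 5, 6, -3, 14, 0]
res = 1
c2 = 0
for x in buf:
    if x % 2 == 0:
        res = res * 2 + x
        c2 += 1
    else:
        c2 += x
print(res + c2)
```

72

x=7: not even; c2=7
x=5: not even; c2=12
x=6: even, res = 1*2+6 = 8; c2=13
x=-3: not even; c2=10
x=14: even, res = 8*2+14 = 30; c2=11
x=0: even, res = 30*2+0 = 60; c2=12
res+c2 = 60+12 = 72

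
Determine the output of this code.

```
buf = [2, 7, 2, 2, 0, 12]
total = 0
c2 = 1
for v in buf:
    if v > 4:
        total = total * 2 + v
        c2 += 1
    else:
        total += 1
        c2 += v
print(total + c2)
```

45

v=2: not >4, total = 0+1 = 1; c2=3
v=7: >4, total = 1*2+7 = 9; c2=4
v=2: not >4, total = 9+1 = 10; c2=6
v=2: not >4, total = 10+1 = 11; c2=8
v=0: not >4, total = 11+1 = 12; c2=8
v=12: >4, total = 12*2+12 = 36; c2=9
total+c2 = 36+9 = 45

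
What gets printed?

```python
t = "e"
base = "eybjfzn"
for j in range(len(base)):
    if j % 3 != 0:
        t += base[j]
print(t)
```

eybfz

j=0: skip
j=1: add 'y' → 'ey'
j=2: add 'b' → 'eyb'
j=3: skip
j=4: add 'f' → 'eybf'
j=5: add 'z' → 'eybfz'
j=6: skip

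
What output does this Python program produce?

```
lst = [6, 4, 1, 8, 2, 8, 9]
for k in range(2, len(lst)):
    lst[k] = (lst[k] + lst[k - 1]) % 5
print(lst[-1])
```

k=2: lst[2] = (1+4)%5 = 0 → [6, 4, 0, 8, 2, 8, 9]
k=3: lst[3] = (8+0)%5 = 3 → [6, 4, 0, 3, 2, 8, 9]
k=4: lst[4] = (2+3)%5 = 0 → [6, 4, 0, 3, 0, 8, 9]
k=5: lst[5] = (8+0)%5 = 3 → [6, 4, 0, 3, 0, 3, 9]
k=6: lst[6] = (9+3)%5 = 2 → [6, 4, 0, 3, 0, 3, 2]

2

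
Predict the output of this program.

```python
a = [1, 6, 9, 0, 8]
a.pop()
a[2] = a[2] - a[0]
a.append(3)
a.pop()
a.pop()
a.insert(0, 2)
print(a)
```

pop() removes 8 → [1, 6, 9, 0]
a[2] = a[2]-a[0] = 9-1 = 8 → [1, 6, 8, 0]
append 3 → [1, 6, 8, 0, 3]
pop() removes 3 → [1, 6, 8, 0]
pop() removes 0 → [1, 6, 8]
insert 2 at 0 → [2, 1, 6, 8]

[2, 1, 6, 8]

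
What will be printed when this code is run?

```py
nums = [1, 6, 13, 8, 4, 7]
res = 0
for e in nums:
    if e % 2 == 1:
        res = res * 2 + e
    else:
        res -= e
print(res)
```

e=1: odd, res = 0*2+1 = 1
e=6: not odd, res = 1-6 = -5
e=13: odd, res = (-5)*2+13 = 3
e=8: not odd, res = 3-8 = -5
e=4: not odd, res = (-5)-4 = -9
e=7: odd, res = (-9)*2+7 = -11

-11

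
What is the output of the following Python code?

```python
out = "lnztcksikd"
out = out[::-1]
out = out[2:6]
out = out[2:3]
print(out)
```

reverse → 'dkiskctznl'
slice [2:6] → 'iskc'
slice [2:3] → 'k'

k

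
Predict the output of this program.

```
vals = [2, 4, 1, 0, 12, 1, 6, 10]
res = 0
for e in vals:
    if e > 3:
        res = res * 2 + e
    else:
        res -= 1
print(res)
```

e=2: not >3, res = 0-1 = -1
e=4: >3, res = (-1)*2+4 = 2
e=1: not >3, res = 2-1 = 1
e=0: not >3, res = 1-1 = 0
e=12: >3, res = 0*2+12 = 12
e=1: not >3, res = 12-1 = 11
e=6: >3, res = 11*2+6 = 28
e=10: >3, res = 28*2+10 = 66

66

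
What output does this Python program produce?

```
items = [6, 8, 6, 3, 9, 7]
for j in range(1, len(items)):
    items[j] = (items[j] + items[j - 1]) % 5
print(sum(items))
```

j=1: items[1] = (8+6)%5 = 4 → [6, 4, 6, 3, 9, 7]
j=2: items[2] = (6+4)%5 = 0 → [6, 4, 0, 3, 9, 7]
j=3: items[3] = (3+0)%5 = 3 → [6, 4, 0, 3, 9, 7]
j=4: items[4] = (9+3)%5 = 2 → [6, 4, 0, 3, 2, 7]
j=5: items[5] = (7+2)%5 = 4 → [6, 4, 0, 3, 2, 4]
sum = 19

19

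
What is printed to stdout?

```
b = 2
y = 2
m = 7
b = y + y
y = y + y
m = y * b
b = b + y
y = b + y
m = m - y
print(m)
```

4

b = 2+2 = 4
y = 2+2 = 4
m = 4*4 = 16
b = 4+4 = 8
y = 8+4 = 12
m = 16-12 = 4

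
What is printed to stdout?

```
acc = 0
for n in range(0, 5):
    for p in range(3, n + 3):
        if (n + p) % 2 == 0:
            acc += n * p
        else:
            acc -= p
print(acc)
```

n=1,p=3: even sum, acc = 0+3 = 3
n=2,p=3: odd sum, acc = 3-3 = 0
n=2,p=4: even sum, acc = 0+8 = 8
n=3,p=3: even sum, acc = 8+9 = 17
n=3,p=4: odd sum, acc = 17-4 = 13
n=3,p=5: even sum, acc = 13+15 = 28
n=4,p=3: odd sum, acc = 28-3 = 25
n=4,p=4: even sum, acc = 25+16 = 41
n=4,p=5: odd sum, acc = 41-5 = 36
n=4,p=6: even sum, acc = 36+24 = 60

60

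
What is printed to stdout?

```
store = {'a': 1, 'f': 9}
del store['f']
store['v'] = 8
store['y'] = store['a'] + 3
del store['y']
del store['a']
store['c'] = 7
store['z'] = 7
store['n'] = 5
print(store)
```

{'v': 8, 'c': 7, 'z': 7, 'n': 5}

del 'f' → {'a': 1}
store['v'] = 8 → {'a': 1, 'v': 8}
store['y'] = store['a']+3 = 4 → {'a': 1, 'v': 8, 'y': 4}
del 'y' → {'a': 1, 'v': 8}
del 'a' → {'v': 8}
store['c'] = 7 → {'v': 8, 'c': 7}
store['z'] = 7 → {'v': 8, 'c': 7, 'z': 7}
store['n'] = 5 → {'v': 8, 'c': 7, 'z': 7, 'n': 5}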